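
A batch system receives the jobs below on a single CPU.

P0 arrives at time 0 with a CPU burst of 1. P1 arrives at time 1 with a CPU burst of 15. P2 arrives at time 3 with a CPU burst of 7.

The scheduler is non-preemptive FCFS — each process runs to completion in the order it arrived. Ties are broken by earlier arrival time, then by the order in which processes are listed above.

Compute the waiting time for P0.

Timeline: | P0 0-1 | P1 1-16 | P2 16-23 |
Completion: P0=1  P1=16  P2=23
Turnaround (C−A): P0=1  P1=15  P2=20
Waiting(P0) = turnaround − burst = 1 − 1 = 0

0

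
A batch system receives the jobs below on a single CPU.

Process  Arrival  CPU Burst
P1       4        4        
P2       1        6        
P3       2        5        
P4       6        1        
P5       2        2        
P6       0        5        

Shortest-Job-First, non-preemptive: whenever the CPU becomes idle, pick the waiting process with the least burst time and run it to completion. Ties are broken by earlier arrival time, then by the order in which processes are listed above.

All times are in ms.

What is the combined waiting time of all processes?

34

Timeline: | P6 0-5 | P5 5-7 | P4 7-8 | P1 8-12 | P3 12-17 | P2 17-23 |
Completion: P1=12  P2=23  P3=17  P4=8  P5=7  P6=5
Turnaround (C−A): P1=8  P2=22  P3=15  P4=2  P5=5  P6=5
Waiting = turnaround − burst: P1=4, P2=16, P3=10, P4=1, P5=3, P6=0
Total waiting = 4 + 16 + 10 + 1 + 3 + 0 = 34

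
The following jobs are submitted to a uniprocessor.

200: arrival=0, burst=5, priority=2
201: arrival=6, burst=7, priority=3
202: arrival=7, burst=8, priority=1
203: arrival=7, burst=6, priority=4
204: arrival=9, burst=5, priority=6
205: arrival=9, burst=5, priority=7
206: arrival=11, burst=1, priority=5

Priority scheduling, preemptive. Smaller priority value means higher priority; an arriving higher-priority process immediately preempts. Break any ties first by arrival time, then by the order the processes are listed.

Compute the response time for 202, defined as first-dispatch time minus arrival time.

Schedule: | 200 0-5 | idle 5-6 | 201 6-7 | 202 7-15 | 201 15-21 | 203 21-27 | 206 27-28 | 204 28-33 | 205 33-38 |
Completion: 200=5  201=21  202=15  203=27  204=33  205=38  206=28
Response(202) = first start − arrival = 7 − 7 = 0

0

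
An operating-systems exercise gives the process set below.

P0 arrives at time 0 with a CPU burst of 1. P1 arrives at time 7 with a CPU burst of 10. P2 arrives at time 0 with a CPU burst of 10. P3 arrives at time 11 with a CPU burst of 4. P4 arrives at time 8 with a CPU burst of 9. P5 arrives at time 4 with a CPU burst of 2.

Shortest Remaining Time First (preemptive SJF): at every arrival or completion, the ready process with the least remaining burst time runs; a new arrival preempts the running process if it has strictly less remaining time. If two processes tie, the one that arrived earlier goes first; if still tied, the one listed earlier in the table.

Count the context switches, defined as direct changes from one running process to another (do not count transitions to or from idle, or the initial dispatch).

Gantt: | P0 0-1 | P2 1-4 | P5 4-6 | P2 6-13 | P3 13-17 | P4 17-26 | P1 26-36 |
Completion: P0=1  P1=36  P2=13  P3=17  P4=26  P5=6

6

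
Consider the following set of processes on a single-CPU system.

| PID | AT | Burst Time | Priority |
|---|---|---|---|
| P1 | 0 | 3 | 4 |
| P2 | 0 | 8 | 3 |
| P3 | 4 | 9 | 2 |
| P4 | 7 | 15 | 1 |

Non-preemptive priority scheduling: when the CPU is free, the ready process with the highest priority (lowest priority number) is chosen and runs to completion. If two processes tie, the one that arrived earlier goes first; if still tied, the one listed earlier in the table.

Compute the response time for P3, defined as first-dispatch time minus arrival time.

19

Gantt: | P2 0-8 | P4 8-23 | P3 23-32 | P1 32-35 |
Completion: P1=35  P2=8  P3=32  P4=23
Turnaround (C−A): P1=35  P2=8  P3=28  P4=16
Response(P3) = first start − arrival = 23 − 4 = 19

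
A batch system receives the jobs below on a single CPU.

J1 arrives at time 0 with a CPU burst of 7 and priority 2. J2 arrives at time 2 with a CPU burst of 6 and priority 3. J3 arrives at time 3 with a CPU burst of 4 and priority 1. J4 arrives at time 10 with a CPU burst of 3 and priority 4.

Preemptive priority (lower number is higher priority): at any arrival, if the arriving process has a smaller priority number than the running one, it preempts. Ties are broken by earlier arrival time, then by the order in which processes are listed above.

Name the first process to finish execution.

Timeline: | J1 0-3 | J3 3-7 | J1 7-11 | J2 11-17 | J4 17-20 |
Completion: J1=11  J2=17  J3=7  J4=20
Turnaround (C−A): J1=11  J2=15  J3=4  J4=10
Finish order: J3 → J1 → J2 → J4

J3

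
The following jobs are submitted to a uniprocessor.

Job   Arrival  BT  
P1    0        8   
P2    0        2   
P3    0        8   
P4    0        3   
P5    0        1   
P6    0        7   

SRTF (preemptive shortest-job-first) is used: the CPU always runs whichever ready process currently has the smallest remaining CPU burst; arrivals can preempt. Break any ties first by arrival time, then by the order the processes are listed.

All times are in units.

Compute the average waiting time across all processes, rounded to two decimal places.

7.33

Schedule: | P5 0-1 | P2 1-3 | P4 3-6 | P6 6-13 | P1 13-21 | P3 21-29 |
Completion: P1=21  P2=3  P3=29  P4=6  P5=1  P6=13
Turnaround (C−A): P1=21  P2=3  P3=29  P4=6  P5=1  P6=13
Waiting times: P1=13, P2=1, P3=21, P4=3, P5=0, P6=6
Average waiting = (13+1+21+3+0+6) / 6 = 44/6 = 7.33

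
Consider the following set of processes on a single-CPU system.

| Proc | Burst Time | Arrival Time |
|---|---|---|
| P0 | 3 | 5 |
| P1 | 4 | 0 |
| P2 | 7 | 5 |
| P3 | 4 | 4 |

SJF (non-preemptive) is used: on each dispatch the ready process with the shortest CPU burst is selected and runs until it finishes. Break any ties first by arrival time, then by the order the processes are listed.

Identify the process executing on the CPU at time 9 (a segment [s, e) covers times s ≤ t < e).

P0

Timeline: | P1 0-4 | P3 4-8 | P0 8-11 | P2 11-18 |
Completion: P0=11  P1=4  P2=18  P3=8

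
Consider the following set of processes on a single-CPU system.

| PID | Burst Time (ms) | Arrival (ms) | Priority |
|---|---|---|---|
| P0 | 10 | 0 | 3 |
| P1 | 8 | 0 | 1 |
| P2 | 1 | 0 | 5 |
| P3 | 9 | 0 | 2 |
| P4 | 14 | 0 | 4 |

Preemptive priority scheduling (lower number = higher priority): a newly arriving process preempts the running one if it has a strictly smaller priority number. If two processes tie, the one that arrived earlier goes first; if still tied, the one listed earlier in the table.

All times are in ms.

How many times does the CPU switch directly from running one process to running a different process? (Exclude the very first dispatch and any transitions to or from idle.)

4

Timeline: | P1 0-8 | P3 8-17 | P0 17-27 | P4 27-41 | P2 41-42 |
Completion: P0=27  P1=8  P2=42  P3=17  P4=41
Turnaround (C−A): P0=27  P1=8  P2=42  P3=17  P4=41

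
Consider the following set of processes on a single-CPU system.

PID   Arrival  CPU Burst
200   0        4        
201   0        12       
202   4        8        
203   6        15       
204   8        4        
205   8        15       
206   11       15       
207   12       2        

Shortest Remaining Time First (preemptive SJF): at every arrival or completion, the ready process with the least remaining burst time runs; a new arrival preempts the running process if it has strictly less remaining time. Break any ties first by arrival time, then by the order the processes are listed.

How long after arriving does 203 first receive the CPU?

Gantt: | 200 0-4 | 202 4-12 | 207 12-14 | 204 14-18 | 201 18-30 | 203 30-45 | 205 45-60 | 206 60-75 |
Completion: 200=4  201=30  202=12  203=45  204=18  205=60  206=75  207=14
Turnaround (C−A): 200=4  201=30  202=8  203=39  204=10  205=52  206=64  207=2
Response(203) = first start − arrival = 30 − 6 = 24

24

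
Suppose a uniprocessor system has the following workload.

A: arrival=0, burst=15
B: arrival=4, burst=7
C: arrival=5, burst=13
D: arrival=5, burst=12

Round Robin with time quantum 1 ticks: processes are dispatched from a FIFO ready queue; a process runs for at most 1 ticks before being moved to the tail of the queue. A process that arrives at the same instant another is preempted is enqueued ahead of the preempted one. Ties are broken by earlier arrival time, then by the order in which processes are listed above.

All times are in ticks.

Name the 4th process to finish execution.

Schedule: | A 0-4 | B 4-5 | A 5-6 | C 6-7 | D 7-8 | B 8-9 | A 9-10 | C 10-11 | D 11-12 | B 12-13 | A 13-14 | C 14-15 | D 15-16 | B 16-17 | A 17-18 | C 18-19 | D 19-20 | B 20-21 | A 21-22 | C 22-23 | D 23-24 | B 24-25 | A 25-26 | C 26-27 | D 27-28 | B 28-29 | A 29-30 | C 30-31 | D 31-32 | A 32-33 | C 33-34 | D 34-35 | A 35-36 | C 36-37 | D 37-38 | A 38-39 | C 39-40 | D 40-41 | A 41-42 | C 42-43 | D 43-44 | C 44-45 | D 45-46 | C 46-47 |
Completion: A=42  B=29  C=47  D=46
Turnaround (C−A): A=42  B=25  C=42  D=41
Finish order: B → A → D → C

C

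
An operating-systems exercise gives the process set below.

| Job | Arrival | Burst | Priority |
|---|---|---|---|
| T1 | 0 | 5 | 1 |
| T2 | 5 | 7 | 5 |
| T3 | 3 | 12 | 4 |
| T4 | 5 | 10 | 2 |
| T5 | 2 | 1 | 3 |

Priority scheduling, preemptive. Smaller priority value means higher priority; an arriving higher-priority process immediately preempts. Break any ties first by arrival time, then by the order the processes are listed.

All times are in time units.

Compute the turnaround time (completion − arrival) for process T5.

Timeline: | T1 0-5 | T4 5-15 | T5 15-16 | T3 16-28 | T2 28-35 |
Completion: T1=5  T2=35  T3=28  T4=15  T5=16
Turnaround (C−A): T1=5  T2=30  T3=25  T4=10  T5=14
Turnaround(T5) = completion − arrival = 16 − 2 = 14

14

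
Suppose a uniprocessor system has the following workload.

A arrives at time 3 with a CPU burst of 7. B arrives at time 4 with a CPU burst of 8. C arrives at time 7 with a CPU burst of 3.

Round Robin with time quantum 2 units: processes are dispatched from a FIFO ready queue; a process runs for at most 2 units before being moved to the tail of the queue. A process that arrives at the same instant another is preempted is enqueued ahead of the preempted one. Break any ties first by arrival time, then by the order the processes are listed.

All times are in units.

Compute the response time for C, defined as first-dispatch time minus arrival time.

Schedule: | idle 0-3 | A 3-5 | B 5-7 | A 7-9 | C 9-11 | B 11-13 | A 13-15 | C 15-16 | B 16-18 | A 18-19 | B 19-21 |
Completion: A=19  B=21  C=16
Response(C) = first start − arrival = 9 − 7 = 2

2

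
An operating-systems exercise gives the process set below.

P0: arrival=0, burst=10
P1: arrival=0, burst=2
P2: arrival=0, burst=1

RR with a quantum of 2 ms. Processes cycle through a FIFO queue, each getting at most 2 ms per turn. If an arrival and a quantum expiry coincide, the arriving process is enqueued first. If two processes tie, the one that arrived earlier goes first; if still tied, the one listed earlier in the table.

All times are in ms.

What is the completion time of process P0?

Timeline: | P0 0-2 | P1 2-4 | P2 4-5 | P0 5-13 |
Completion: P0=13  P1=4  P2=5
Turnaround (C−A): P0=13  P1=4  P2=5

13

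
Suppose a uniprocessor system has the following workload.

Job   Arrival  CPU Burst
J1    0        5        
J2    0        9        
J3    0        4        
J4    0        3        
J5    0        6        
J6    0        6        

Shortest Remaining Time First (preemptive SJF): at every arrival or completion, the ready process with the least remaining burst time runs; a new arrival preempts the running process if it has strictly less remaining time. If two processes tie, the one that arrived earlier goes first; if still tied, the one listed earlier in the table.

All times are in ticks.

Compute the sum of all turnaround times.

97

Schedule: | J4 0-3 | J3 3-7 | J1 7-12 | J5 12-18 | J6 18-24 | J2 24-33 |
Completion: J1=12  J2=33  J3=7  J4=3  J5=18  J6=24
Turnaround (C−A): J1=12  J2=33  J3=7  J4=3  J5=18  J6=24
Turnaround = completion − arrival: J1=12, J2=33, J3=7, J4=3, J5=18, J6=24
Total turnaround = 12 + 33 + 7 + 3 + 18 + 24 = 97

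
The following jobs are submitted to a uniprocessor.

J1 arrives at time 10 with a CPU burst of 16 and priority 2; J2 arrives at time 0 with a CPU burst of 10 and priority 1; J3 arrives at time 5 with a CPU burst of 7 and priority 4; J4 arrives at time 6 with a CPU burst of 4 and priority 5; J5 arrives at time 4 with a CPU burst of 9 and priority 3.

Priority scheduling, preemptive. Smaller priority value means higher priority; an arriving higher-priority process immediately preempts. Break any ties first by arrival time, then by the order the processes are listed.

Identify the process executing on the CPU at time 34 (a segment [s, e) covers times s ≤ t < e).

J5

Timeline: | J2 0-10 | J1 10-26 | J5 26-35 | J3 35-42 | J4 42-46 |
Completion: J1=26  J2=10  J3=42  J4=46  J5=35
Turnaround (C−A): J1=16  J2=10  J3=37  J4=40  J5=31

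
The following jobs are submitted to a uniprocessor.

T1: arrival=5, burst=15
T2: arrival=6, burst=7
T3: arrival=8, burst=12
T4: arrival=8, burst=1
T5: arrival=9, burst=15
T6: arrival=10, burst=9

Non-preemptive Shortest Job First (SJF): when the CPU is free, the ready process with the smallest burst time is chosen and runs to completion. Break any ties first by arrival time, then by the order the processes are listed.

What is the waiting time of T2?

15

Schedule: | idle 0-5 | T1 5-20 | T4 20-21 | T2 21-28 | T6 28-37 | T3 37-49 | T5 49-64 |
Completion: T1=20  T2=28  T3=49  T4=21  T5=64  T6=37
Waiting(T2) = turnaround − burst = 22 − 7 = 15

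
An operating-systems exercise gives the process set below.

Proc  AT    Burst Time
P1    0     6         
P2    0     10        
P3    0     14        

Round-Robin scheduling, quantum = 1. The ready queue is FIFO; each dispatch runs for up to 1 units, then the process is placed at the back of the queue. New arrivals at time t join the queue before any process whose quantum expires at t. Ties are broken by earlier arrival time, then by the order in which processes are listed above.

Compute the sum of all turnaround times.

71

Schedule: | P1 0-1 | P2 1-2 | P3 2-3 | P1 3-4 | P2 4-5 | P3 5-6 | P1 6-7 | P2 7-8 | P3 8-9 | P1 9-10 | P2 10-11 | P3 11-12 | P1 12-13 | P2 13-14 | P3 14-15 | P1 15-16 | P2 16-17 | P3 17-18 | P2 18-19 | P3 19-20 | P2 20-21 | P3 21-22 | P2 22-23 | P3 23-24 | P2 24-25 | P3 25-30 |
Completion: P1=16  P2=25  P3=30
Turnaround = completion − arrival: P1=16, P2=25, P3=30
Total turnaround = 16 + 25 + 30 = 71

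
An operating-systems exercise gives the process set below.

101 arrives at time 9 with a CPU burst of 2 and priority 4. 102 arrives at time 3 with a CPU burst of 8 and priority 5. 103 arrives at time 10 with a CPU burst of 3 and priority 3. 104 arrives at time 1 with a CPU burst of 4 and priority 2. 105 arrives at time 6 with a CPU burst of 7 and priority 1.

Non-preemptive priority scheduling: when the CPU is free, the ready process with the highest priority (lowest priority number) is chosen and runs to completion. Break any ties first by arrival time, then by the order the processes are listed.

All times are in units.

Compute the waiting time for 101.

14

Timeline: | idle 0-1 | 104 1-5 | 102 5-13 | 105 13-20 | 103 20-23 | 101 23-25 |
Completion: 101=25  102=13  103=23  104=5  105=20
Turnaround (C−A): 101=16  102=10  103=13  104=4  105=14
Waiting(101) = turnaround − burst = 16 − 2 = 14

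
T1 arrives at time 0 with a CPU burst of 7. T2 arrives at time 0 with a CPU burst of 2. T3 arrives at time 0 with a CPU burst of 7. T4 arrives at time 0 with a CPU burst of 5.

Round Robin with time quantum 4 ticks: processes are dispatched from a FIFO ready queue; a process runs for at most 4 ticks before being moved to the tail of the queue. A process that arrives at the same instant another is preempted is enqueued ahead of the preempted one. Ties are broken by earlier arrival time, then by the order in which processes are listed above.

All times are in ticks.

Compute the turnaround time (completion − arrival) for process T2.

Timeline: | T1 0-4 | T2 4-6 | T3 6-10 | T4 10-14 | T1 14-17 | T3 17-20 | T4 20-21 |
Completion: T1=17  T2=6  T3=20  T4=21
Turnaround(T2) = completion − arrival = 6 − 0 = 6

6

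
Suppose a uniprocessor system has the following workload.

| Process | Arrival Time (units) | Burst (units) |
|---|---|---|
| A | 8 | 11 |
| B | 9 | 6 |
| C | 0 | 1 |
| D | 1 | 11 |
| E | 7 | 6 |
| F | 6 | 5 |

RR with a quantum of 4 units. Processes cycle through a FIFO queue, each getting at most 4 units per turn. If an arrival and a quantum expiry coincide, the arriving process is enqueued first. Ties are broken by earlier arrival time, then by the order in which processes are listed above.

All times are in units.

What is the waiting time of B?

Schedule: | C 0-1 | D 1-9 | F 9-13 | E 13-17 | A 17-21 | B 21-25 | D 25-28 | F 28-29 | E 29-31 | A 31-35 | B 35-37 | A 37-40 |
Completion: A=40  B=37  C=1  D=28  E=31  F=29
Waiting(B) = turnaround − burst = 28 − 6 = 22

22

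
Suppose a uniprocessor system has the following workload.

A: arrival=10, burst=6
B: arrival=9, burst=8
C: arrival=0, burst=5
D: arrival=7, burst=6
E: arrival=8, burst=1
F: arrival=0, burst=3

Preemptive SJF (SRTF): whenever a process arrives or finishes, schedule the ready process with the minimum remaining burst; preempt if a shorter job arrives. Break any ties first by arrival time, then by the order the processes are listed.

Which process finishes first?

Schedule: | F 0-3 | C 3-8 | E 8-9 | D 9-15 | A 15-21 | B 21-29 |
Completion: A=21  B=29  C=8  D=15  E=9  F=3
Turnaround (C−A): A=11  B=20  C=8  D=8  E=1  F=3
Finish order: F → C → E → D → A → B

F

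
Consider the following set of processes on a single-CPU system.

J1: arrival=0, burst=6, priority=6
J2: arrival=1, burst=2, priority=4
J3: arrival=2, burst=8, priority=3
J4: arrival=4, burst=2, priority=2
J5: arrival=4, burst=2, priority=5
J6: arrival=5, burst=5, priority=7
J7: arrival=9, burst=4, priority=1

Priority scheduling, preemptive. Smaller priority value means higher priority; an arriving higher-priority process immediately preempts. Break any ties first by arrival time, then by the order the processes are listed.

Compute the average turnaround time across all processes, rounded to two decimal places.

Gantt: | J1 0-1 | J2 1-2 | J3 2-4 | J4 4-6 | J3 6-9 | J7 9-13 | J3 13-16 | J2 16-17 | J5 17-19 | J1 19-24 | J6 24-29 |
Completion: J1=24  J2=17  J3=16  J4=6  J5=19  J6=29  J7=13
Turnaround (C−A): J1=24  J2=16  J3=14  J4=2  J5=15  J6=24  J7=4
Turnaround times: J1=24, J2=16, J3=14, J4=2, J5=15, J6=24, J7=4
Average turnaround = (24+16+14+2+15+24+4) / 7 = 99/7 = 14.14

14.14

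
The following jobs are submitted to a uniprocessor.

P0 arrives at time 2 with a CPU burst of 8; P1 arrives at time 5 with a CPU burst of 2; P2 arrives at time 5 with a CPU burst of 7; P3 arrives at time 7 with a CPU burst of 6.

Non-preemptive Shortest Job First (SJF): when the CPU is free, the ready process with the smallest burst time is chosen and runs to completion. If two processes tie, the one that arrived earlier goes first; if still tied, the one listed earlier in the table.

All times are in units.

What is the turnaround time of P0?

8

Schedule: | idle 0-2 | P0 2-10 | P1 10-12 | P3 12-18 | P2 18-25 |
Completion: P0=10  P1=12  P2=25  P3=18
Turnaround (C−A): P0=8  P1=7  P2=20  P3=11
Turnaround(P0) = completion − arrival = 10 − 2 = 8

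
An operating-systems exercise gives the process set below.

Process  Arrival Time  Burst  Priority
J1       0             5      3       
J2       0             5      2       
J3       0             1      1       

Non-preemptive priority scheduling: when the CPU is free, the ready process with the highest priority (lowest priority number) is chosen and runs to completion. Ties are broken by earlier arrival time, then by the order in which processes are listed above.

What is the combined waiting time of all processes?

Schedule: | J3 0-1 | J2 1-6 | J1 6-11 |
Completion: J1=11  J2=6  J3=1
Waiting = turnaround − burst: J1=6, J2=1, J3=0
Total waiting = 6 + 1 + 0 = 7

7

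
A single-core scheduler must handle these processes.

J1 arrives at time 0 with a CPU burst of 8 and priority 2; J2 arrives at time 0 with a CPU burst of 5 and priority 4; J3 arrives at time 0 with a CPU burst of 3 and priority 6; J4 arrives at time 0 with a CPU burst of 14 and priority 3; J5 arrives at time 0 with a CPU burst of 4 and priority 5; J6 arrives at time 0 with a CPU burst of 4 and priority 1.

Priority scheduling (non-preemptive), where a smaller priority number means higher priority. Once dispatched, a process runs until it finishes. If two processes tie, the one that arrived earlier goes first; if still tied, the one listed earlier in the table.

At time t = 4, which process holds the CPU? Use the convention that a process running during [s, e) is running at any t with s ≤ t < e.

Schedule: | J6 0-4 | J1 4-12 | J4 12-26 | J2 26-31 | J5 31-35 | J3 35-38 |
Completion: J1=12  J2=31  J3=38  J4=26  J5=35  J6=4
Turnaround (C−A): J1=12  J2=31  J3=38  J4=26  J5=35  J6=4

J1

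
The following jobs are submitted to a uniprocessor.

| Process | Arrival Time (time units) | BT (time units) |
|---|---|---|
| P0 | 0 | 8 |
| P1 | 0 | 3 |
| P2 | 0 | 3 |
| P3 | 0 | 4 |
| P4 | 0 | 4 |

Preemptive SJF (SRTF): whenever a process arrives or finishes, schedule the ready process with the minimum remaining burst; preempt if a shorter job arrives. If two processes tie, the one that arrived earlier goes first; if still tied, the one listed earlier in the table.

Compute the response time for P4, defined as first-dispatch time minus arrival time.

Gantt: | P1 0-3 | P2 3-6 | P3 6-10 | P4 10-14 | P0 14-22 |
Completion: P0=22  P1=3  P2=6  P3=10  P4=14
Turnaround (C−A): P0=22  P1=3  P2=6  P3=10  P4=14
Response(P4) = first start − arrival = 10 − 0 = 10

10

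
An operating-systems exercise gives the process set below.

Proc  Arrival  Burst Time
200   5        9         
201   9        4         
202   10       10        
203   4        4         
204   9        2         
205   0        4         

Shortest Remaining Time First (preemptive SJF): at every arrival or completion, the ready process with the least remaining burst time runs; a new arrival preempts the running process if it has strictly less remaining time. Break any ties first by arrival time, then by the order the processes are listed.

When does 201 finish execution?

15

Schedule: | 205 0-4 | 203 4-8 | 200 8-9 | 204 9-11 | 201 11-15 | 200 15-23 | 202 23-33 |
Completion: 200=23  201=15  202=33  203=8  204=11  205=4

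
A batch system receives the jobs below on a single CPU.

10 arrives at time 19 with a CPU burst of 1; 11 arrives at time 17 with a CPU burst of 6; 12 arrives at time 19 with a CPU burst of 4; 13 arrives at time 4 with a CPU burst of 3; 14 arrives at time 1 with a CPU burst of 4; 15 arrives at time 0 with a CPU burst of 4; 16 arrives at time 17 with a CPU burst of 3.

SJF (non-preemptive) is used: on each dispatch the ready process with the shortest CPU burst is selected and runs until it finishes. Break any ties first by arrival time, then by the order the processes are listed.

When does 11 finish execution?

Schedule: | 15 0-4 | 13 4-7 | 14 7-11 | idle 11-17 | 16 17-20 | 10 20-21 | 12 21-25 | 11 25-31 |
Completion: 10=21  11=31  12=25  13=7  14=11  15=4  16=20
Turnaround (C−A): 10=2  11=14  12=6  13=3  14=10  15=4  16=3

31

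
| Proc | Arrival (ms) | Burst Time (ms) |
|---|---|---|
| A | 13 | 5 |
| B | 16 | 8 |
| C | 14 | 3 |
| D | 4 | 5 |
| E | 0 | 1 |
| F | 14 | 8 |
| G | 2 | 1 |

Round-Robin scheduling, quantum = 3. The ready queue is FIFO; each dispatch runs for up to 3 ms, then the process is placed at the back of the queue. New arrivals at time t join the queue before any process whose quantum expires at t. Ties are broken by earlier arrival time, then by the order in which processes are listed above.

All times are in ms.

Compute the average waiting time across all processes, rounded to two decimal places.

Timeline: | E 0-1 | idle 1-2 | G 2-3 | idle 3-4 | D 4-9 | idle 9-13 | A 13-16 | C 16-19 | F 19-22 | B 22-25 | A 25-27 | F 27-30 | B 30-33 | F 33-35 | B 35-37 |
Completion: A=27  B=37  C=19  D=9  E=1  F=35  G=3
Turnaround (C−A): A=14  B=21  C=5  D=5  E=1  F=21  G=1
Waiting times: A=9, B=13, C=2, D=0, E=0, F=13, G=0
Average waiting = (9+13+2+0+0+13+0) / 7 = 37/7 = 5.29

5.29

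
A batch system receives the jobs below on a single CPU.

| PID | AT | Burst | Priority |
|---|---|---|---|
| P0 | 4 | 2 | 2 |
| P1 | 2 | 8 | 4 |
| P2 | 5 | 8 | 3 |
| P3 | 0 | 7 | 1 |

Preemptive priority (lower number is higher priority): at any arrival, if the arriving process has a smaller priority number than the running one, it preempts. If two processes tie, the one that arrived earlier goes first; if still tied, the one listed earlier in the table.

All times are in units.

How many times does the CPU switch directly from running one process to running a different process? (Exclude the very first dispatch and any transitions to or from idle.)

3

Timeline: | P3 0-7 | P0 7-9 | P2 9-17 | P1 17-25 |
Completion: P0=9  P1=25  P2=17  P3=7
Turnaround (C−A): P0=5  P1=23  P2=12  P3=7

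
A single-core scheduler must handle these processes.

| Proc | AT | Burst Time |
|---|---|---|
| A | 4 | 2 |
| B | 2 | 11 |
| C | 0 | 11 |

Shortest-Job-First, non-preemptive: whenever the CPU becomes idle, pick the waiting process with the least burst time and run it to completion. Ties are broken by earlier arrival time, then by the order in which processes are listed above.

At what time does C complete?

Gantt: | C 0-11 | A 11-13 | B 13-24 |
Completion: A=13  B=24  C=11

11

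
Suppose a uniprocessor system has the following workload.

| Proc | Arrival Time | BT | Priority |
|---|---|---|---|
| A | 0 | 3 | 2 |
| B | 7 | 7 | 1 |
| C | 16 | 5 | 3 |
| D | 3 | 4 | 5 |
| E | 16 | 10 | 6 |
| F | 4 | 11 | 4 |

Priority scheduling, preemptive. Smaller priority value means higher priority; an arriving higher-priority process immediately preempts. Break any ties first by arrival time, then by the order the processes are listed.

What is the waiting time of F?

12

Timeline: | A 0-3 | D 3-4 | F 4-7 | B 7-14 | F 14-16 | C 16-21 | F 21-27 | D 27-30 | E 30-40 |
Completion: A=3  B=14  C=21  D=30  E=40  F=27
Turnaround (C−A): A=3  B=7  C=5  D=27  E=24  F=23
Waiting(F) = turnaround − burst = 23 − 11 = 12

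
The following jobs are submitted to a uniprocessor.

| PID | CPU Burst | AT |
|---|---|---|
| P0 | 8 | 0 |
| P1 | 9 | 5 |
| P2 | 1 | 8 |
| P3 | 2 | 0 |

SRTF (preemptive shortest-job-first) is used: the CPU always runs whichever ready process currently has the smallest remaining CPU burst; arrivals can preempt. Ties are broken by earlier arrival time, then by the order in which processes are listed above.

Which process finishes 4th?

P1

Gantt: | P3 0-2 | P0 2-8 | P2 8-9 | P0 9-11 | P1 11-20 |
Completion: P0=11  P1=20  P2=9  P3=2
Turnaround (C−A): P0=11  P1=15  P2=1  P3=2
Finish order: P3 → P2 → P0 → P1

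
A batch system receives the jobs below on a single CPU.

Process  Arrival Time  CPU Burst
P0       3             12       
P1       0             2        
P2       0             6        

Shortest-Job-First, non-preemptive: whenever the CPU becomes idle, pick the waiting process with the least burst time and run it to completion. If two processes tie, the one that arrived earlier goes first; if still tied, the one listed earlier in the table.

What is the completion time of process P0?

Schedule: | P1 0-2 | P2 2-8 | P0 8-20 |
Completion: P0=20  P1=2  P2=8
Turnaround (C−A): P0=17  P1=2  P2=8

20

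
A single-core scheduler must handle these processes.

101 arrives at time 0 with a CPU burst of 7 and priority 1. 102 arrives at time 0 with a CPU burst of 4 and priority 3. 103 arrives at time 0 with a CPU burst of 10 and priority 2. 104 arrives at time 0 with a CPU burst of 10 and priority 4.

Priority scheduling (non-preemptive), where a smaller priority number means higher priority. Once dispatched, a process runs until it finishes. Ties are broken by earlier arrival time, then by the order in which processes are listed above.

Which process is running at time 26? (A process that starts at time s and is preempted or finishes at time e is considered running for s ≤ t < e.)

Timeline: | 101 0-7 | 103 7-17 | 102 17-21 | 104 21-31 |
Completion: 101=7  102=21  103=17  104=31
Turnaround (C−A): 101=7  102=21  103=17  104=31

104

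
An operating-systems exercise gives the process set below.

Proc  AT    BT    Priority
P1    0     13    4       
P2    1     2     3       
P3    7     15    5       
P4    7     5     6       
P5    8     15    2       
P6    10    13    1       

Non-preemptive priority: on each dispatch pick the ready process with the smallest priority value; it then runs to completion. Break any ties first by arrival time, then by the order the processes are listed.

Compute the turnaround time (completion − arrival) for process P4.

Timeline: | P1 0-13 | P6 13-26 | P5 26-41 | P2 41-43 | P3 43-58 | P4 58-63 |
Completion: P1=13  P2=43  P3=58  P4=63  P5=41  P6=26
Turnaround (C−A): P1=13  P2=42  P3=51  P4=56  P5=33  P6=16
Turnaround(P4) = completion − arrival = 63 − 7 = 56

56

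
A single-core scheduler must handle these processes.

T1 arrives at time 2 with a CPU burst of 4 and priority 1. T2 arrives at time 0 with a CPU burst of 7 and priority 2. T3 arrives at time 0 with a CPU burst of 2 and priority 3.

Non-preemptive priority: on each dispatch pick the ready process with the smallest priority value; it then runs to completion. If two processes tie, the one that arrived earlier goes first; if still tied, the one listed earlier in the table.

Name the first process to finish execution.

T2

Gantt: | T2 0-7 | T1 7-11 | T3 11-13 |
Completion: T1=11  T2=7  T3=13
Turnaround (C−A): T1=9  T2=7  T3=13
Finish order: T2 → T1 → T3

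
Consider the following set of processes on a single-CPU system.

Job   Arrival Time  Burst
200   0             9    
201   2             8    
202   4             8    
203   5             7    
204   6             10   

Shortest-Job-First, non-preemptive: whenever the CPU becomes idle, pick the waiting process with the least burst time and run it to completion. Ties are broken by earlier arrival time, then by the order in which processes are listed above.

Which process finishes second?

203

Schedule: | 200 0-9 | 203 9-16 | 201 16-24 | 202 24-32 | 204 32-42 |
Completion: 200=9  201=24  202=32  203=16  204=42
Turnaround (C−A): 200=9  201=22  202=28  203=11  204=36
Finish order: 200 → 203 → 201 → 202 → 204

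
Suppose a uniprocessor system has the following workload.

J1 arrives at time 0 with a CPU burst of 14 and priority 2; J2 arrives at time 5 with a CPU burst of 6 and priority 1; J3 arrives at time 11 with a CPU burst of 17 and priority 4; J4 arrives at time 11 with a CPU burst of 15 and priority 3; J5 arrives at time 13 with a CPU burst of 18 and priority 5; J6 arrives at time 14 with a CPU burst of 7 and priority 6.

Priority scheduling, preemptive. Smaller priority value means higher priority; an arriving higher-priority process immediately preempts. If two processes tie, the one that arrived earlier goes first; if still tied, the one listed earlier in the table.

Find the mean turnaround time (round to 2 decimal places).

Timeline: | J1 0-5 | J2 5-11 | J1 11-20 | J4 20-35 | J3 35-52 | J5 52-70 | J6 70-77 |
Completion: J1=20  J2=11  J3=52  J4=35  J5=70  J6=77
Turnaround (C−A): J1=20  J2=6  J3=41  J4=24  J5=57  J6=63
Turnaround times: J1=20, J2=6, J3=41, J4=24, J5=57, J6=63
Average turnaround = (20+6+41+24+57+63) / 6 = 211/6 = 35.17

35.17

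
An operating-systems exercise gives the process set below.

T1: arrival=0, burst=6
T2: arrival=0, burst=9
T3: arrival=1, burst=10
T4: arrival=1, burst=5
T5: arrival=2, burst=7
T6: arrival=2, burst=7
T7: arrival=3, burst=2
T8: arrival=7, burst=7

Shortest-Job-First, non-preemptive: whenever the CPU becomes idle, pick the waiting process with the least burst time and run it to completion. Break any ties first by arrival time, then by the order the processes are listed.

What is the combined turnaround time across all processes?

188

Gantt: | T1 0-6 | T7 6-8 | T4 8-13 | T5 13-20 | T6 20-27 | T8 27-34 | T2 34-43 | T3 43-53 |
Completion: T1=6  T2=43  T3=53  T4=13  T5=20  T6=27  T7=8  T8=34
Turnaround (C−A): T1=6  T2=43  T3=52  T4=12  T5=18  T6=25  T7=5  T8=27
Turnaround = completion − arrival: T1=6, T2=43, T3=52, T4=12, T5=18, T6=25, T7=5, T8=27
Total turnaround = 6 + 43 + 52 + 12 + 18 + 25 + 5 + 27 = 188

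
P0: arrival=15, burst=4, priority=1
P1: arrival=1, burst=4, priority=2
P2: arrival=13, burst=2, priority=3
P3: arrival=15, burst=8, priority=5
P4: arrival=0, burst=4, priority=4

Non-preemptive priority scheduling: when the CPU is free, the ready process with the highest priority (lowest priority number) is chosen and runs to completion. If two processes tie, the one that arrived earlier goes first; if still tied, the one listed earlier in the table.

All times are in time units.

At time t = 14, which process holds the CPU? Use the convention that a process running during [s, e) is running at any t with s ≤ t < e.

Gantt: | P4 0-4 | P1 4-8 | idle 8-13 | P2 13-15 | P0 15-19 | P3 19-27 |
Completion: P0=19  P1=8  P2=15  P3=27  P4=4
Turnaround (C−A): P0=4  P1=7  P2=2  P3=12  P4=4

P2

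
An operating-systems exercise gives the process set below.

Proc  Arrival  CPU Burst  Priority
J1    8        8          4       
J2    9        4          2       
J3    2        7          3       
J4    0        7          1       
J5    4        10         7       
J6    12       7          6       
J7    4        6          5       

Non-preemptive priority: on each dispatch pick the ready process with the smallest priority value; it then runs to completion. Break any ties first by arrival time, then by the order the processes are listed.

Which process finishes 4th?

Timeline: | J4 0-7 | J3 7-14 | J2 14-18 | J1 18-26 | J7 26-32 | J6 32-39 | J5 39-49 |
Completion: J1=26  J2=18  J3=14  J4=7  J5=49  J6=39  J7=32
Turnaround (C−A): J1=18  J2=9  J3=12  J4=7  J5=45  J6=27  J7=28
Finish order: J4 → J3 → J2 → J1 → J7 → J6 → J5

J1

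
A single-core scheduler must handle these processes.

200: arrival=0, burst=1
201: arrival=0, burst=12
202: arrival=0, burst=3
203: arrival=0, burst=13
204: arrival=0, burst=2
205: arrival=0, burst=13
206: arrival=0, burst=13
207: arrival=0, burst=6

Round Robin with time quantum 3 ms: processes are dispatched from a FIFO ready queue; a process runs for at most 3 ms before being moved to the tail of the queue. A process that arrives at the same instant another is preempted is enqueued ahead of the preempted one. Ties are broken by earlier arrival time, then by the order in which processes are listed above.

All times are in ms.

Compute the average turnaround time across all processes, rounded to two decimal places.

36.63

Gantt: | 200 0-1 | 201 1-4 | 202 4-7 | 203 7-10 | 204 10-12 | 205 12-15 | 206 15-18 | 207 18-21 | 201 21-24 | 203 24-27 | 205 27-30 | 206 30-33 | 207 33-36 | 201 36-39 | 203 39-42 | 205 42-45 | 206 45-48 | 201 48-51 | 203 51-54 | 205 54-57 | 206 57-60 | 203 60-61 | 205 61-62 | 206 62-63 |
Completion: 200=1  201=51  202=7  203=61  204=12  205=62  206=63  207=36
Turnaround (C−A): 200=1  201=51  202=7  203=61  204=12  205=62  206=63  207=36
Turnaround times: 200=1, 201=51, 202=7, 203=61, 204=12, 205=62, 206=63, 207=36
Average turnaround = (1+51+7+61+12+62+63+36) / 8 = 293/8 = 36.63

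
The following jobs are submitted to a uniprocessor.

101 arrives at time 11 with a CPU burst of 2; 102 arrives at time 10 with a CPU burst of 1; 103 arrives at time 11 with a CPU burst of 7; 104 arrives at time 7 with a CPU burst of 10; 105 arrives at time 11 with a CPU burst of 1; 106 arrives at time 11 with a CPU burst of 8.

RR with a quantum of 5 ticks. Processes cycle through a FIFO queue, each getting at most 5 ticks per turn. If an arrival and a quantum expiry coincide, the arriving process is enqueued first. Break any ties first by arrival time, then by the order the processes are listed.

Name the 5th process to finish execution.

103

Gantt: | idle 0-7 | 104 7-12 | 102 12-13 | 101 13-15 | 103 15-20 | 105 20-21 | 106 21-26 | 104 26-31 | 103 31-33 | 106 33-36 |
Completion: 101=15  102=13  103=33  104=31  105=21  106=36
Finish order: 102 → 101 → 105 → 104 → 103 → 106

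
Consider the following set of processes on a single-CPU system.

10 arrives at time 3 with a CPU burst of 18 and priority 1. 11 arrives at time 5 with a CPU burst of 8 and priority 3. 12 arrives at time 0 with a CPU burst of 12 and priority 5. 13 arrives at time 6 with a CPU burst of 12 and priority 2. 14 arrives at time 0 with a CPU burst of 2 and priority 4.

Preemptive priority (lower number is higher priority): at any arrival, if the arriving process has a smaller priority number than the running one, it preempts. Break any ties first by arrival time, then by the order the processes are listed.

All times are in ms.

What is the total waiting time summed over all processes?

83

Gantt: | 14 0-2 | 12 2-3 | 10 3-21 | 13 21-33 | 11 33-41 | 12 41-52 |
Completion: 10=21  11=41  12=52  13=33  14=2
Turnaround (C−A): 10=18  11=36  12=52  13=27  14=2
Waiting = turnaround − burst: 10=0, 11=28, 12=40, 13=15, 14=0
Total waiting = 0 + 28 + 40 + 15 + 0 = 83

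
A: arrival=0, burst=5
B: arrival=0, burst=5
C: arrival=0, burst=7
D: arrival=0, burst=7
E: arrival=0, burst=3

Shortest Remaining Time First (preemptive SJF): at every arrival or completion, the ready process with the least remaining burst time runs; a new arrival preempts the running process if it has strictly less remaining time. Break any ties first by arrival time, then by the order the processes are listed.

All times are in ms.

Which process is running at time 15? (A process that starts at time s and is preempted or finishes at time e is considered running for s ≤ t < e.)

Gantt: | E 0-3 | A 3-8 | B 8-13 | C 13-20 | D 20-27 |
Completion: A=8  B=13  C=20  D=27  E=3
Turnaround (C−A): A=8  B=13  C=20  D=27  E=3

C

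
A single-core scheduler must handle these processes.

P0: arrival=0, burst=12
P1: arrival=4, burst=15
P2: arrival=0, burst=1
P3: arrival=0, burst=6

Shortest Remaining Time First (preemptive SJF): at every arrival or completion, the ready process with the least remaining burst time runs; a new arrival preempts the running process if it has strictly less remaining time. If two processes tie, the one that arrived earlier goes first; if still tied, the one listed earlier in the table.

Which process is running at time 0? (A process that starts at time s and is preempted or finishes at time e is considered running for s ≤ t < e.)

P2

Timeline: | P2 0-1 | P3 1-7 | P0 7-19 | P1 19-34 |
Completion: P0=19  P1=34  P2=1  P3=7
Turnaround (C−A): P0=19  P1=30  P2=1  P3=7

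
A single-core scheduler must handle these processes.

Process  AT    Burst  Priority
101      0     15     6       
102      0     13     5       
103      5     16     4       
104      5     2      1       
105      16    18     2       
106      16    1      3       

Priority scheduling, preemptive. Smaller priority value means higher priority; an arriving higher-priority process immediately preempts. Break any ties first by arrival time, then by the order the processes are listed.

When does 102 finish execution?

Timeline: | 102 0-5 | 104 5-7 | 103 7-16 | 105 16-34 | 106 34-35 | 103 35-42 | 102 42-50 | 101 50-65 |
Completion: 101=65  102=50  103=42  104=7  105=34  106=35
Turnaround (C−A): 101=65  102=50  103=37  104=2  105=18  106=19

50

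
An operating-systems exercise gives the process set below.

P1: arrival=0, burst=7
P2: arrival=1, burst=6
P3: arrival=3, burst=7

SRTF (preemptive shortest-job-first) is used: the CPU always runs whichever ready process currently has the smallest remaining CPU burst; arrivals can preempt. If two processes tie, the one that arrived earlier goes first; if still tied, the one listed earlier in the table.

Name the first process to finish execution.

P1

Gantt: | P1 0-7 | P2 7-13 | P3 13-20 |
Completion: P1=7  P2=13  P3=20
Finish order: P1 → P2 → P3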